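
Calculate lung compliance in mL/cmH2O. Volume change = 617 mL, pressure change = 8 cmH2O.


C = dV / dP
C = 617 / 8
C = 77.12 mL/cmH2O


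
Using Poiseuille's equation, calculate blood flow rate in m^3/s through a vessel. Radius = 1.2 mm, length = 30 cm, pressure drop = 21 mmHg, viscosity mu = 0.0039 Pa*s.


Q = pi*r^4*dP / (8*mu*L)
r = 0.0012 m, L = 0.3 m
dP = 21 mmHg = 2799.762 Pa
Q = 1.9486e-06 m^3/s


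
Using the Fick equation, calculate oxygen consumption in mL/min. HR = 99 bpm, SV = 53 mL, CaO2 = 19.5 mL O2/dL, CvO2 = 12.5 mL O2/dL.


CO = HR*SV = 99*53/1000 = 5.247 L/min
a-v O2 diff = 19.5 - 12.5 = 7 mL/dL
VO2 = CO * (CaO2-CvO2) * 10 dL/L
VO2 = 5.247 * 7 * 10
VO2 = 367.3 mL/min


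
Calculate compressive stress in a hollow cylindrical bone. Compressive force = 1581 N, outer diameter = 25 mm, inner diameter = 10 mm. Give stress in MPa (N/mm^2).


A = pi*(r_o^2 - r_i^2)
r_o = 12.5 mm, r_i = 5 mm
A = 412.334 mm^2
sigma = F/A = 1581 / 412.334
sigma = 3.834 MPa


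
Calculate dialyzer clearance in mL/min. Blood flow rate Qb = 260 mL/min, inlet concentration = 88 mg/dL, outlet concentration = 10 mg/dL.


K = Qb * (Cb_in - Cb_out) / Cb_in
K = 260 * (88 - 10) / 88
K = 230.5 mL/min


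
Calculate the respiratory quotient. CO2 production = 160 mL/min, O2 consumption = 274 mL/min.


RQ = VCO2 / VO2
RQ = 160 / 274
RQ = 0.5839


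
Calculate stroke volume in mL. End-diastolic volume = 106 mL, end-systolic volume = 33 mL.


SV = EDV - ESV
SV = 106 - 33
SV = 73 mL


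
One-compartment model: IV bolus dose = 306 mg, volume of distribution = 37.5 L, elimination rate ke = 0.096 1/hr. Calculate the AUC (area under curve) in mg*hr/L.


C0 = Dose/Vd = 306/37.5 = 8.16 mg/L
AUC = C0/ke = 8.16/0.096
AUC = 85 mg*hr/L


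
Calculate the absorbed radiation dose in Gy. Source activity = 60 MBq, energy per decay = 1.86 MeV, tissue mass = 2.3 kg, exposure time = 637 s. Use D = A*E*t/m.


A = 60 MBq = 6.0000e+07 Bq
E = 1.86 MeV = 2.97972e-13 J
D = A*E*t/m = 6.0000e+07*2.97972e-13*637/2.3
D = 0.004952 Gy


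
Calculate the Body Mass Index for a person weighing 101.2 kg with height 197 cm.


BMI = weight / height^2
height = 197 cm = 1.97 m
BMI = 101.2 / 1.97^2
BMI = 26.08 kg/m^2


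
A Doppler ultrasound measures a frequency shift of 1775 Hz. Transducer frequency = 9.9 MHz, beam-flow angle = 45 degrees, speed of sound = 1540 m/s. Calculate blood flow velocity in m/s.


v = fd * c / (2 * f0 * cos(theta))
v = 1775 * 1540 / (2 * 9.9000e+06 * cos(45))
v = 0.1952 m/s


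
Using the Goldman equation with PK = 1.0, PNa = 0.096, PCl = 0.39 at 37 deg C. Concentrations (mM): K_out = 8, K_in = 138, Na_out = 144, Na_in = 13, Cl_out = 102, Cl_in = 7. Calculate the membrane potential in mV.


Vm = (RT/F)*ln((PK*Ko + PNa*Nao + PCl*Cli)/(PK*Ki + PNa*Nai + PCl*Clo))
Numer = 24.554, Denom = 179.028
Vm = -53.09 mV


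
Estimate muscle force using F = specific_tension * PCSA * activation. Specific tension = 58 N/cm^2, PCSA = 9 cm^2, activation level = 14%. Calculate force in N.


F = sigma * PCSA * activation
F = 58 * 9 * 0.14
F = 73.08 N


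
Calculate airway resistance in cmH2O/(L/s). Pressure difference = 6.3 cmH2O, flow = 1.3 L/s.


R = dP / flow
R = 6.3 / 1.3
R = 4.846 cmH2O/(L/s)


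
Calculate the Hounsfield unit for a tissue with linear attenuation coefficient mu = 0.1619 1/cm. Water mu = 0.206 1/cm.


HU = ((mu_tissue - mu_water) / mu_water) * 1000
HU = ((0.1619 - 0.206) / 0.206) * 1000
HU = -214.1


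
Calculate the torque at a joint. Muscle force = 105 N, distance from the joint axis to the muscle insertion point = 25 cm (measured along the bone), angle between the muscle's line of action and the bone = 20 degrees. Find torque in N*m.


Torque = F * d * sin(theta)   (moment arm = d*sin(theta))
d = 25 cm = 0.25 m
Torque = 105 * 0.25 * sin(20)
Torque = 8.978 N*m


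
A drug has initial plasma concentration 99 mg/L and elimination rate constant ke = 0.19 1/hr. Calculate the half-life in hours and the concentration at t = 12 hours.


t_half = ln(2) / ke = 0.693147 / 0.19 = 3.648 hr
C(t) = C0 * exp(-ke*t) = 99 * exp(-0.19*12)
C(12) = 10.13 mg/L


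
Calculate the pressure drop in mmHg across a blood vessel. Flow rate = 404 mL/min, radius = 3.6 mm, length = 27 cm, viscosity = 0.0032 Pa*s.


dP = 8*mu*L*Q / (pi*r^4)
Q = 404 mL/min = 6.73333e-06 m^3/s
dP = 88.201 Pa = 88.201 / 133.322 mmHg = 0.6616 mmHg


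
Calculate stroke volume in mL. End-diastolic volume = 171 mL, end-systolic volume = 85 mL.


SV = EDV - ESV
SV = 171 - 85
SV = 86 mL


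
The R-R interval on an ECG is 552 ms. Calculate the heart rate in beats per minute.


HR = 60 / RR_interval(s)
RR = 552 ms = 0.552 s
HR = 60 / 0.552 = 108.7 bpm


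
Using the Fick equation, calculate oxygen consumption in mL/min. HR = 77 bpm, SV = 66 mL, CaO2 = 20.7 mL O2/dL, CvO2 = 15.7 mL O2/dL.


CO = HR*SV = 77*66/1000 = 5.082 L/min
a-v O2 diff = 20.7 - 15.7 = 5 mL/dL
VO2 = CO * (CaO2-CvO2) * 10 dL/L
VO2 = 5.082 * 5 * 10
VO2 = 254.1 mL/min


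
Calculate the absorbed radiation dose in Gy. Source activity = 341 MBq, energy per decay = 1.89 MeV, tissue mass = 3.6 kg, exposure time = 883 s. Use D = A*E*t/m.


A = 341 MBq = 3.4100e+08 Bq
E = 1.89 MeV = 3.02778e-13 J
D = A*E*t/m = 3.4100e+08*3.02778e-13*883/3.6
D = 0.02532 Gy


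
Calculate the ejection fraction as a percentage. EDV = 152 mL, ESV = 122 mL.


SV = EDV - ESV = 152 - 122 = 30 mL
EF = SV/EDV * 100 = 30/152 * 100
EF = 19.74%


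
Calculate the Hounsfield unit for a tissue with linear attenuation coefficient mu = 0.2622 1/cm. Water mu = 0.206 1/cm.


HU = ((mu_tissue - mu_water) / mu_water) * 1000
HU = ((0.2622 - 0.206) / 0.206) * 1000
HU = 272.8


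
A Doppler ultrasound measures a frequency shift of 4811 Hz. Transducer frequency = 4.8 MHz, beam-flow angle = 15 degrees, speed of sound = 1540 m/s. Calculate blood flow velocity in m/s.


v = fd * c / (2 * f0 * cos(theta))
v = 4811 * 1540 / (2 * 4.8000e+06 * cos(15))
v = 0.799 m/s


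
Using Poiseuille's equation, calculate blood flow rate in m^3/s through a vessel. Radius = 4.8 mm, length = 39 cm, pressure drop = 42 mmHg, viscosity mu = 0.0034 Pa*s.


Q = pi*r^4*dP / (8*mu*L)
r = 0.0048 m, L = 0.39 m
dP = 42 mmHg = 5599.524 Pa
Q = 8.8030e-04 m^3/s


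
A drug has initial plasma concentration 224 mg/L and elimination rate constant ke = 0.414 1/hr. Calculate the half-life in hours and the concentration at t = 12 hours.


t_half = ln(2) / ke = 0.693147 / 0.414 = 1.674 hr
C(t) = C0 * exp(-ke*t) = 224 * exp(-0.414*12)
C(12) = 1.558 mg/L


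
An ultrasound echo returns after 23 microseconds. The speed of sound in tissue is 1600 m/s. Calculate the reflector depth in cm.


depth = c * t / 2
t = 23 us = 2.3000e-05 s
depth = 1600 * 2.3000e-05 / 2
depth = 0.0184 m = 1.84 cm


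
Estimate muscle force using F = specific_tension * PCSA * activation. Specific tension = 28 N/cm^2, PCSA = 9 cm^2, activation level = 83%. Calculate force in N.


F = sigma * PCSA * activation
F = 28 * 9 * 0.83
F = 209.2 N


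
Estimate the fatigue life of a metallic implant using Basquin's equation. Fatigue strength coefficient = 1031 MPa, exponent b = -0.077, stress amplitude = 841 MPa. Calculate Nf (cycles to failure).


sigma_a = sigma_f' * (2Nf)^b
2Nf = (sigma_a/sigma_f')^(1/b)
2Nf = (841/1031)^(1/-0.077)
2Nf = 14.088535
Nf = 7.044


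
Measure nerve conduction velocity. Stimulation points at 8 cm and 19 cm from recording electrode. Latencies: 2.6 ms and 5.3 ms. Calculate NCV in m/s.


Distance = (19 - 8) / 100 = 0.11 m
dt = (5.3 - 2.6) / 1000 = 0.0027 s
NCV = dist / dt = 40.74 m/s


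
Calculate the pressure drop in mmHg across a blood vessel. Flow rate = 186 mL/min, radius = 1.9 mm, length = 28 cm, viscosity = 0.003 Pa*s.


dP = 8*mu*L*Q / (pi*r^4)
Q = 186 mL/min = 3.1e-06 m^3/s
dP = 508.823 Pa = 508.823 / 133.322 mmHg = 3.816 mmHg


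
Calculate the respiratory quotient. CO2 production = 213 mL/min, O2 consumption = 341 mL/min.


RQ = VCO2 / VO2
RQ = 213 / 341
RQ = 0.6246


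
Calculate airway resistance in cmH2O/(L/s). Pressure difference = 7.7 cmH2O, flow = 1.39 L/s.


R = dP / flow
R = 7.7 / 1.39
R = 5.54 cmH2O/(L/s)


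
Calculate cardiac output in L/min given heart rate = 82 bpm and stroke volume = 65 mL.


CO = HR * SV
CO = 82 * 65 / 1000
CO = 5.33 L/min


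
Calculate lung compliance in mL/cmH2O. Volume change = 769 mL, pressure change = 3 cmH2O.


C = dV / dP
C = 769 / 3
C = 256.3 mL/cmH2O


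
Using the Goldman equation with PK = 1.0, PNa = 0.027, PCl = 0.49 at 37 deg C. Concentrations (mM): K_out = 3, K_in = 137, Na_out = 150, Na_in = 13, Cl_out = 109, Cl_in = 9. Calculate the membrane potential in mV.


Vm = (RT/F)*ln((PK*Ko + PNa*Nao + PCl*Cli)/(PK*Ki + PNa*Nai + PCl*Clo))
Numer = 11.46, Denom = 190.761
Vm = -75.16 mV


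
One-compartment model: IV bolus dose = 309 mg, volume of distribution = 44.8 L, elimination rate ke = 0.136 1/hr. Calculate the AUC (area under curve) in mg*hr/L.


C0 = Dose/Vd = 309/44.8 = 6.89732 mg/L
AUC = C0/ke = 6.89732/0.136
AUC = 50.72 mg*hr/L


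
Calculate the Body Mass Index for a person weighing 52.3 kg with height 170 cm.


BMI = weight / height^2
height = 170 cm = 1.7 m
BMI = 52.3 / 1.7^2
BMI = 18.1 kg/m^2


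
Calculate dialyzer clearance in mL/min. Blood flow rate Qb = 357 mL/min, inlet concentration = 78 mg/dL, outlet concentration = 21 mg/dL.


K = Qb * (Cb_in - Cb_out) / Cb_in
K = 357 * (78 - 21) / 78
K = 260.9 mL/min


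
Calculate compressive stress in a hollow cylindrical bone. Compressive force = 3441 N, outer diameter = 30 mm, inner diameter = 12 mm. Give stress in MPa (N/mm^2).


A = pi*(r_o^2 - r_i^2)
r_o = 15 mm, r_i = 6 mm
A = 593.761 mm^2
sigma = F/A = 3441 / 593.761
sigma = 5.795 MPa


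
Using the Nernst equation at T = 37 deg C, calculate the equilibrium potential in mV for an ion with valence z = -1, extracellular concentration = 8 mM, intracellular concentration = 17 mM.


E = (RT/(zF)) * ln(C_out/C_in)
T = 37 + 273.15 = 310.15 K
E = (8.314 * 310.15 / (-1 * 96485)) * ln(8/17)
E = 20.14 mV


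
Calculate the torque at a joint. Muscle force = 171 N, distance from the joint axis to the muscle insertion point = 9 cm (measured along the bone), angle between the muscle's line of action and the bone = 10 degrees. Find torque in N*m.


Torque = F * d * sin(theta)   (moment arm = d*sin(theta))
d = 9 cm = 0.09 m
Torque = 171 * 0.09 * sin(10)
Torque = 2.672 N*m


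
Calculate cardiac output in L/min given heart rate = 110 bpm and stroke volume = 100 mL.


CO = HR * SV
CO = 110 * 100 / 1000
CO = 11 L/min


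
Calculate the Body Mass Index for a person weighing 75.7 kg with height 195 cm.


BMI = weight / height^2
height = 195 cm = 1.95 m
BMI = 75.7 / 1.95^2
BMI = 19.91 kg/m^2


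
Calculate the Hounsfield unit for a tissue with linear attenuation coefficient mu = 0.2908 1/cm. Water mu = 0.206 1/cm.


HU = ((mu_tissue - mu_water) / mu_water) * 1000
HU = ((0.2908 - 0.206) / 0.206) * 1000
HU = 411.7


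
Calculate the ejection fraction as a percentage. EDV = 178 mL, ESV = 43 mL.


SV = EDV - ESV = 178 - 43 = 135 mL
EF = SV/EDV * 100 = 135/178 * 100
EF = 75.84%


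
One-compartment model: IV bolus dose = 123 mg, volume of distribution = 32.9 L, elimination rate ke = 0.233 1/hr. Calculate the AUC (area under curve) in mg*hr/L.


C0 = Dose/Vd = 123/32.9 = 3.7386 mg/L
AUC = C0/ke = 3.7386/0.233
AUC = 16.05 mg*hr/L


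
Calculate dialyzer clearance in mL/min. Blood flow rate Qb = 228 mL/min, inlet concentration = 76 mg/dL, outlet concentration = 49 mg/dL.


K = Qb * (Cb_in - Cb_out) / Cb_in
K = 228 * (76 - 49) / 76
K = 81 mL/min


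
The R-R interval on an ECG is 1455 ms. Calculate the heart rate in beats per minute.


HR = 60 / RR_interval(s)
RR = 1455 ms = 1.455 s
HR = 60 / 1.455 = 41.24 bpm


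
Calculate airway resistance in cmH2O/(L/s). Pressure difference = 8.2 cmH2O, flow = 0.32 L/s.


R = dP / flow
R = 8.2 / 0.32
R = 25.62 cmH2O/(L/s)


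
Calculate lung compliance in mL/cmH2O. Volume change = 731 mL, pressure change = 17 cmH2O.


C = dV / dP
C = 731 / 17
C = 43 mL/cmH2O


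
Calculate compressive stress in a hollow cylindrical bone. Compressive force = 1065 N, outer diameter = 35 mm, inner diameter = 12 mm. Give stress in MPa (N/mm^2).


A = pi*(r_o^2 - r_i^2)
r_o = 17.5 mm, r_i = 6 mm
A = 849.015 mm^2
sigma = F/A = 1065 / 849.015
sigma = 1.254 MPa


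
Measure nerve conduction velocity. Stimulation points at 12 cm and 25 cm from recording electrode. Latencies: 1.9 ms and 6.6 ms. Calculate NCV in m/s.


Distance = (25 - 12) / 100 = 0.13 m
dt = (6.6 - 1.9) / 1000 = 0.0047 s
NCV = dist / dt = 27.66 m/s


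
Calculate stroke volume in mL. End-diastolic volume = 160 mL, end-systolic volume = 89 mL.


SV = EDV - ESV
SV = 160 - 89
SV = 71 mL


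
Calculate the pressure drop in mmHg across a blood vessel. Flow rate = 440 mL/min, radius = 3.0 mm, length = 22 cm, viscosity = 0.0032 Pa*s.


dP = 8*mu*L*Q / (pi*r^4)
Q = 440 mL/min = 7.33333e-06 m^3/s
dP = 162.304 Pa = 162.304 / 133.322 mmHg = 1.217 mmHg


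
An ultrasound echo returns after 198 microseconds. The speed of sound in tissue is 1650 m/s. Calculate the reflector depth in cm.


depth = c * t / 2
t = 198 us = 1.9800e-04 s
depth = 1650 * 1.9800e-04 / 2
depth = 0.16335 m = 16.335 cm


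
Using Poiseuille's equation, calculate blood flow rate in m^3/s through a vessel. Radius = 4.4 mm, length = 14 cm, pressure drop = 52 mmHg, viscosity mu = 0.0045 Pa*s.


Q = pi*r^4*dP / (8*mu*L)
r = 0.0044 m, L = 0.14 m
dP = 52 mmHg = 6932.744 Pa
Q = 0.00162 m^3/s


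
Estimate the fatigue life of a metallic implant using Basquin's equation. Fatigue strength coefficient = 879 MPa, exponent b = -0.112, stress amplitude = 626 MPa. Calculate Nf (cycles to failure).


sigma_a = sigma_f' * (2Nf)^b
2Nf = (sigma_a/sigma_f')^(1/b)
2Nf = (626/879)^(1/-0.112)
2Nf = 20.711009
Nf = 10.36


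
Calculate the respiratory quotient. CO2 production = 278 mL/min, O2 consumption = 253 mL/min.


RQ = VCO2 / VO2
RQ = 278 / 253
RQ = 1.099


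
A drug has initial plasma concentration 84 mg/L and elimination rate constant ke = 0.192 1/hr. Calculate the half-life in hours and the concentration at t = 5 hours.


t_half = ln(2) / ke = 0.693147 / 0.192 = 3.61 hr
C(t) = C0 * exp(-ke*t) = 84 * exp(-0.192*5)
C(5) = 32.16 mg/L


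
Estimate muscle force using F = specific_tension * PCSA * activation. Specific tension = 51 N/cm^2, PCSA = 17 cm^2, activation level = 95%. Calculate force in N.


F = sigma * PCSA * activation
F = 51 * 17 * 0.95
F = 823.6 N


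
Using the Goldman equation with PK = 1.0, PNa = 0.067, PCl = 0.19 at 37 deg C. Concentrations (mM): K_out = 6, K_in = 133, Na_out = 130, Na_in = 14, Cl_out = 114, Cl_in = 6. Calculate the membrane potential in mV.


Vm = (RT/F)*ln((PK*Ko + PNa*Nao + PCl*Cli)/(PK*Ki + PNa*Nai + PCl*Clo))
Numer = 15.85, Denom = 155.598
Vm = -61.04 mV


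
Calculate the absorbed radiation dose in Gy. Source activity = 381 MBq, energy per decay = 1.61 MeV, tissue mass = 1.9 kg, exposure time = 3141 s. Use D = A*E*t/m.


A = 381 MBq = 3.8100e+08 Bq
E = 1.61 MeV = 2.57922e-13 J
D = A*E*t/m = 3.8100e+08*2.57922e-13*3141/1.9
D = 0.1625 Gy


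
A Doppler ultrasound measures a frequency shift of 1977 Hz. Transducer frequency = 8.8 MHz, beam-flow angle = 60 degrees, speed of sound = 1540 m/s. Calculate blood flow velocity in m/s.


v = fd * c / (2 * f0 * cos(theta))
v = 1977 * 1540 / (2 * 8.8000e+06 * cos(60))
v = 0.346 m/s


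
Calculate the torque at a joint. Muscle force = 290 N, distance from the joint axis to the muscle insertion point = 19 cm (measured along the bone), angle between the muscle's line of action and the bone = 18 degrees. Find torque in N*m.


Torque = F * d * sin(theta)   (moment arm = d*sin(theta))
d = 19 cm = 0.19 m
Torque = 290 * 0.19 * sin(18)
Torque = 17.03 N*m


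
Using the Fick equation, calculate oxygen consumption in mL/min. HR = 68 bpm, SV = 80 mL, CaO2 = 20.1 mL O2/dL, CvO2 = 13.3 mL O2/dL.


CO = HR*SV = 68*80/1000 = 5.44 L/min
a-v O2 diff = 20.1 - 13.3 = 6.8 mL/dL
VO2 = CO * (CaO2-CvO2) * 10 dL/L
VO2 = 5.44 * 6.8 * 10
VO2 = 369.9 mL/min


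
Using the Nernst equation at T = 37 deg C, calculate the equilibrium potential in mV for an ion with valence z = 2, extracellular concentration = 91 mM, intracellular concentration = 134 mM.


E = (RT/(zF)) * ln(C_out/C_in)
T = 37 + 273.15 = 310.15 K
E = (8.314 * 310.15 / (2 * 96485)) * ln(91/134)
E = -5.171 mV


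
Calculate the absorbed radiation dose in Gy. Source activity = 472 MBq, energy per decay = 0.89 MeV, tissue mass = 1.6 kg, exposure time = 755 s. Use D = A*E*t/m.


A = 472 MBq = 4.7200e+08 Bq
E = 0.89 MeV = 1.42578e-13 J
D = A*E*t/m = 4.7200e+08*1.42578e-13*755/1.6
D = 0.03176 Gy


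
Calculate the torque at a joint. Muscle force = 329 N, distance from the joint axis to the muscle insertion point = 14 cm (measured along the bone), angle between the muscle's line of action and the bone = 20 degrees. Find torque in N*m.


Torque = F * d * sin(theta)   (moment arm = d*sin(theta))
d = 14 cm = 0.14 m
Torque = 329 * 0.14 * sin(20)
Torque = 15.75 N*m


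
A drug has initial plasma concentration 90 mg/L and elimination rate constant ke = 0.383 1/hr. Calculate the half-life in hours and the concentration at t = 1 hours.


t_half = ln(2) / ke = 0.693147 / 0.383 = 1.81 hr
C(t) = C0 * exp(-ke*t) = 90 * exp(-0.383*1)
C(1) = 61.36 mg/L


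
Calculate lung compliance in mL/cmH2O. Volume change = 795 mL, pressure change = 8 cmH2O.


C = dV / dP
C = 795 / 8
C = 99.38 mL/cmH2O


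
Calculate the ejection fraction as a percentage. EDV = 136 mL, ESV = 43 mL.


SV = EDV - ESV = 136 - 43 = 93 mL
EF = SV/EDV * 100 = 93/136 * 100
EF = 68.38%


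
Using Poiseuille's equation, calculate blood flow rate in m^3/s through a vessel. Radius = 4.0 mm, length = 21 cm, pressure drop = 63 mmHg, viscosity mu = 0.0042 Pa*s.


Q = pi*r^4*dP / (8*mu*L)
r = 0.004 m, L = 0.21 m
dP = 63 mmHg = 8399.286 Pa
Q = 9.5736e-04 m^3/s


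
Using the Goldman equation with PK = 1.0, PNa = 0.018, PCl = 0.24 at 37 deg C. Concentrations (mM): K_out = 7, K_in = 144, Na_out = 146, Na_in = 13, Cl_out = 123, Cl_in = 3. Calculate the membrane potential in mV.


Vm = (RT/F)*ln((PK*Ko + PNa*Nao + PCl*Cli)/(PK*Ki + PNa*Nai + PCl*Clo))
Numer = 10.348, Denom = 173.754
Vm = -75.39 mV


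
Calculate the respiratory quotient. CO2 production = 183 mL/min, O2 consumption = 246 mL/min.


RQ = VCO2 / VO2
RQ = 183 / 246
RQ = 0.7439


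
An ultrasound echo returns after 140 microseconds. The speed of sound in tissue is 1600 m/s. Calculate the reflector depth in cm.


depth = c * t / 2
t = 140 us = 1.4000e-04 s
depth = 1600 * 1.4000e-04 / 2
depth = 0.112 m = 11.2 cm


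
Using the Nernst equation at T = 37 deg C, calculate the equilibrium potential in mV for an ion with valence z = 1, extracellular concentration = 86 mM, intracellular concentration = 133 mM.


E = (RT/(zF)) * ln(C_out/C_in)
T = 37 + 273.15 = 310.15 K
E = (8.314 * 310.15 / (1 * 96485)) * ln(86/133)
E = -11.65 mV


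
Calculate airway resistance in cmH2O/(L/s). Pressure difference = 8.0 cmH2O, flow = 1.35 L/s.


R = dP / flow
R = 8.0 / 1.35
R = 5.926 cmH2O/(L/s)


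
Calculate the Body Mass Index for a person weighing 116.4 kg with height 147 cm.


BMI = weight / height^2
height = 147 cm = 1.47 m
BMI = 116.4 / 1.47^2
BMI = 53.87 kg/m^2


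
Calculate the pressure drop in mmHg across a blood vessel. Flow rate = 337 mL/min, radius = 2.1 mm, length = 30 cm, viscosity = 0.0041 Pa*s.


dP = 8*mu*L*Q / (pi*r^4)
Q = 337 mL/min = 5.61667e-06 m^3/s
dP = 904.58 Pa = 904.58 / 133.322 mmHg = 6.785 mmHg


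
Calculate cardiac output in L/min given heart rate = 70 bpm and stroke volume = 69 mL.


CO = HR * SV
CO = 70 * 69 / 1000
CO = 4.83 L/min


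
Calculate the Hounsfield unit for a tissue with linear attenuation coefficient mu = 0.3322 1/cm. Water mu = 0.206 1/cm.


HU = ((mu_tissue - mu_water) / mu_water) * 1000
HU = ((0.3322 - 0.206) / 0.206) * 1000
HU = 612.6


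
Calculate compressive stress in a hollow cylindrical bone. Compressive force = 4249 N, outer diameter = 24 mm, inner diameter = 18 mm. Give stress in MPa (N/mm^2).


A = pi*(r_o^2 - r_i^2)
r_o = 12 mm, r_i = 9 mm
A = 197.92 mm^2
sigma = F/A = 4249 / 197.92
sigma = 21.47 MPa


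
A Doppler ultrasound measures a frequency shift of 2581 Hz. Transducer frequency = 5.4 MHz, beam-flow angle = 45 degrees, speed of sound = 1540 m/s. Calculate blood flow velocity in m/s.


v = fd * c / (2 * f0 * cos(theta))
v = 2581 * 1540 / (2 * 5.4000e+06 * cos(45))
v = 0.5205 m/s


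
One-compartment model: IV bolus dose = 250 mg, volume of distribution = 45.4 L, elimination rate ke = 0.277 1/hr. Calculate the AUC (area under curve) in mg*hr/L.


C0 = Dose/Vd = 250/45.4 = 5.50661 mg/L
AUC = C0/ke = 5.50661/0.277
AUC = 19.88 mg*hr/L


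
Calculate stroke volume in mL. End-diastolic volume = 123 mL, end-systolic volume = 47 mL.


SV = EDV - ESV
SV = 123 - 47
SV = 76 mL


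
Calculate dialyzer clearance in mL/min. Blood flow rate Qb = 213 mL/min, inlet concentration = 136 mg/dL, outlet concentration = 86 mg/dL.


K = Qb * (Cb_in - Cb_out) / Cb_in
K = 213 * (136 - 86) / 136
K = 78.31 mL/min


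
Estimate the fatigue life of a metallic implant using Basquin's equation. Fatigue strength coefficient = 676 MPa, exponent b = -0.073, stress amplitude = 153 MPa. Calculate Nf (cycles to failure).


sigma_a = sigma_f' * (2Nf)^b
2Nf = (sigma_a/sigma_f')^(1/b)
2Nf = (153/676)^(1/-0.073)
2Nf = 6.9041977e+08
Nf = 3.4521e+08


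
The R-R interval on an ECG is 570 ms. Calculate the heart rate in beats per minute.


HR = 60 / RR_interval(s)
RR = 570 ms = 0.57 s
HR = 60 / 0.57 = 105.3 bpm


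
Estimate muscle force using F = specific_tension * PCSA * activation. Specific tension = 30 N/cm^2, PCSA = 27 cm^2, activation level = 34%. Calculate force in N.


F = sigma * PCSA * activation
F = 30 * 27 * 0.34
F = 275.4 N


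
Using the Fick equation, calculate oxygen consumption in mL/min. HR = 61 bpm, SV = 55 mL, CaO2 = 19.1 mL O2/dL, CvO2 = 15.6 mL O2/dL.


CO = HR*SV = 61*55/1000 = 3.355 L/min
a-v O2 diff = 19.1 - 15.6 = 3.5 mL/dL
VO2 = CO * (CaO2-CvO2) * 10 dL/L
VO2 = 3.355 * 3.5 * 10
VO2 = 117.4 mL/min


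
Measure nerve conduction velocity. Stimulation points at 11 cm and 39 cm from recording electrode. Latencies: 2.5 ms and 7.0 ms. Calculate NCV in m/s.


Distance = (39 - 11) / 100 = 0.28 m
dt = (7.0 - 2.5) / 1000 = 0.0045 s
NCV = dist / dt = 62.22 m/s


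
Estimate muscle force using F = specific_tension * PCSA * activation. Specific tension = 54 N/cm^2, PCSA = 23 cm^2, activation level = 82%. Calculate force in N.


F = sigma * PCSA * activation
F = 54 * 23 * 0.82
F = 1018 N


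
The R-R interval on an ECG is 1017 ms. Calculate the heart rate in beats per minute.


HR = 60 / RR_interval(s)
RR = 1017 ms = 1.017 s
HR = 60 / 1.017 = 59 bpm


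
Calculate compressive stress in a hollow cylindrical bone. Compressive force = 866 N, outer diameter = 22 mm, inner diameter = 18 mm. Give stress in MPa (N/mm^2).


A = pi*(r_o^2 - r_i^2)
r_o = 11 mm, r_i = 9 mm
A = 125.664 mm^2
sigma = F/A = 866 / 125.664
sigma = 6.891 MPa


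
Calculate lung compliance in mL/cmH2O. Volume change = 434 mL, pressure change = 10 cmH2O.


C = dV / dP
C = 434 / 10
C = 43.4 mL/cmH2O


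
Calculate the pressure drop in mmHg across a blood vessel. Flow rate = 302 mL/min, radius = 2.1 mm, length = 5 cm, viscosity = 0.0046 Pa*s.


dP = 8*mu*L*Q / (pi*r^4)
Q = 302 mL/min = 5.03333e-06 m^3/s
dP = 151.581 Pa = 151.581 / 133.322 mmHg = 1.137 mmHg


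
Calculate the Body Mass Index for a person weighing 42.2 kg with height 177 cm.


BMI = weight / height^2
height = 177 cm = 1.77 m
BMI = 42.2 / 1.77^2
BMI = 13.47 kg/m^2


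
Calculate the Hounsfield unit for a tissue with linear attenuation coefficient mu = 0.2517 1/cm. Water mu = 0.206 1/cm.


HU = ((mu_tissue - mu_water) / mu_water) * 1000
HU = ((0.2517 - 0.206) / 0.206) * 1000
HU = 221.8


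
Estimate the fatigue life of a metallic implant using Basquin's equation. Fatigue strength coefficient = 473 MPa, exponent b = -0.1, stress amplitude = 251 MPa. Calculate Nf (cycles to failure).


sigma_a = sigma_f' * (2Nf)^b
2Nf = (sigma_a/sigma_f')^(1/b)
2Nf = (251/473)^(1/-0.1)
2Nf = 564.77335
Nf = 282.4


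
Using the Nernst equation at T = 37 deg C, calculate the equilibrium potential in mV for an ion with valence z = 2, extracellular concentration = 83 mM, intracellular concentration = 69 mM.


E = (RT/(zF)) * ln(C_out/C_in)
T = 37 + 273.15 = 310.15 K
E = (8.314 * 310.15 / (2 * 96485)) * ln(83/69)
E = 2.469 mV


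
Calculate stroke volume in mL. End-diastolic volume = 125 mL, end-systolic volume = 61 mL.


SV = EDV - ESV
SV = 125 - 61
SV = 64 mL


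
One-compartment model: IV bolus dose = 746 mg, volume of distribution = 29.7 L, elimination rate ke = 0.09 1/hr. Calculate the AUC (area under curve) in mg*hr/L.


C0 = Dose/Vd = 746/29.7 = 25.1178 mg/L
AUC = C0/ke = 25.1178/0.09
AUC = 279.1 mg*hr/L


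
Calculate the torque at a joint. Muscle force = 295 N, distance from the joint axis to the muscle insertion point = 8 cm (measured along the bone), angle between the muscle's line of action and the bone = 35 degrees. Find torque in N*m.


Torque = F * d * sin(theta)   (moment arm = d*sin(theta))
d = 8 cm = 0.08 m
Torque = 295 * 0.08 * sin(35)
Torque = 13.54 N*m


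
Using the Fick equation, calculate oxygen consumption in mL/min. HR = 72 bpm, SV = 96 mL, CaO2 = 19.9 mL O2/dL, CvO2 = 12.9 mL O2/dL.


CO = HR*SV = 72*96/1000 = 6.912 L/min
a-v O2 diff = 19.9 - 12.9 = 7 mL/dL
VO2 = CO * (CaO2-CvO2) * 10 dL/L
VO2 = 6.912 * 7 * 10
VO2 = 483.8 mL/min


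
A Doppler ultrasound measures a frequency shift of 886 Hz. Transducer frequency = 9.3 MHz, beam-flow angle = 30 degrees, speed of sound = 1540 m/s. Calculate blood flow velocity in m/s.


v = fd * c / (2 * f0 * cos(theta))
v = 886 * 1540 / (2 * 9.3000e+06 * cos(30))
v = 0.08471 m/s


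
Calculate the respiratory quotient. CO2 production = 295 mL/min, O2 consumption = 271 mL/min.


RQ = VCO2 / VO2
RQ = 295 / 271
RQ = 1.089


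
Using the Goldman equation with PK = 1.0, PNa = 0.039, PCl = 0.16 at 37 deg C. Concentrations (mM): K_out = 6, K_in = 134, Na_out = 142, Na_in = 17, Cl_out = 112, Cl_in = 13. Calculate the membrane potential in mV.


Vm = (RT/F)*ln((PK*Ko + PNa*Nao + PCl*Cli)/(PK*Ki + PNa*Nai + PCl*Clo))
Numer = 13.618, Denom = 152.583
Vm = -64.58 mV


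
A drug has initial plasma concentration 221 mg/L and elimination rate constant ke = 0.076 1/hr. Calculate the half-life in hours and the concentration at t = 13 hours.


t_half = ln(2) / ke = 0.693147 / 0.076 = 9.12 hr
C(t) = C0 * exp(-ke*t) = 221 * exp(-0.076*13)
C(13) = 82.28 mg/L


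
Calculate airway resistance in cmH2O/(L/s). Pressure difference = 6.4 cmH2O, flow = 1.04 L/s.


R = dP / flow
R = 6.4 / 1.04
R = 6.154 cmH2O/(L/s)


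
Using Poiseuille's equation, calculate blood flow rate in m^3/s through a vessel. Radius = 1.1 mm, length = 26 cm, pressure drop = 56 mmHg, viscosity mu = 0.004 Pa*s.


Q = pi*r^4*dP / (8*mu*L)
r = 0.0011 m, L = 0.26 m
dP = 56 mmHg = 7466.032 Pa
Q = 4.1275e-06 m^3/s


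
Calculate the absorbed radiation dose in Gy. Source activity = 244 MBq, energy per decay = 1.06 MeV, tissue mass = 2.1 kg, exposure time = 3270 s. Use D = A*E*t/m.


A = 244 MBq = 2.4400e+08 Bq
E = 1.06 MeV = 1.69812e-13 J
D = A*E*t/m = 2.4400e+08*1.69812e-13*3270/2.1
D = 0.06452 Gy


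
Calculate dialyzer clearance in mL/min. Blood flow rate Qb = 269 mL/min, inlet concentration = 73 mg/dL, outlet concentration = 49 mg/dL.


K = Qb * (Cb_in - Cb_out) / Cb_in
K = 269 * (73 - 49) / 73
K = 88.44 mL/min


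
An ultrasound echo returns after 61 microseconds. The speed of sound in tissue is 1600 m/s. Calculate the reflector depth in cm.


depth = c * t / 2
t = 61 us = 6.1000e-05 s
depth = 1600 * 6.1000e-05 / 2
depth = 0.0488 m = 4.88 cm


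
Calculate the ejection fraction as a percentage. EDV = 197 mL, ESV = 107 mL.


SV = EDV - ESV = 197 - 107 = 90 mL
EF = SV/EDV * 100 = 90/197 * 100
EF = 45.69%


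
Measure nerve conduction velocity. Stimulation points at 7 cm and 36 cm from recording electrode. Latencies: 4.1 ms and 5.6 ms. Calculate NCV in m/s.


Distance = (36 - 7) / 100 = 0.29 m
dt = (5.6 - 4.1) / 1000 = 0.0015 s
NCV = dist / dt = 193.3 m/s


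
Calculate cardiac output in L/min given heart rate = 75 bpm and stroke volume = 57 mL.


CO = HR * SV
CO = 75 * 57 / 1000
CO = 4.275 L/min


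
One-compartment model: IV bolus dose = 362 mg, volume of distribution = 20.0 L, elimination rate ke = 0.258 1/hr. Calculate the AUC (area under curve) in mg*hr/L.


C0 = Dose/Vd = 362/20.0 = 18.1 mg/L
AUC = C0/ke = 18.1/0.258
AUC = 70.16 mg*hr/L


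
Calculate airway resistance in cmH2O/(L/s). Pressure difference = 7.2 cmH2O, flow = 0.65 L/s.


R = dP / flow
R = 7.2 / 0.65
R = 11.08 cmH2O/(L/s)


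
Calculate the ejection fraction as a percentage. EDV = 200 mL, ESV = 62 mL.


SV = EDV - ESV = 200 - 62 = 138 mL
EF = SV/EDV * 100 = 138/200 * 100
EF = 69%


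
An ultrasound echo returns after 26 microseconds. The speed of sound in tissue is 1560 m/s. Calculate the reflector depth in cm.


depth = c * t / 2
t = 26 us = 2.6000e-05 s
depth = 1560 * 2.6000e-05 / 2
depth = 0.02028 m = 2.028 cm


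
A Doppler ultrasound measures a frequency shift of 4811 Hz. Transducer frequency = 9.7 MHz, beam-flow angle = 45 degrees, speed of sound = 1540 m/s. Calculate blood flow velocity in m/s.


v = fd * c / (2 * f0 * cos(theta))
v = 4811 * 1540 / (2 * 9.7000e+06 * cos(45))
v = 0.5401 m/s


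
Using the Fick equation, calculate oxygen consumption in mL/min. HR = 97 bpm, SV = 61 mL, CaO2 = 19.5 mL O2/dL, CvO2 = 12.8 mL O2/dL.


CO = HR*SV = 97*61/1000 = 5.917 L/min
a-v O2 diff = 19.5 - 12.8 = 6.7 mL/dL
VO2 = CO * (CaO2-CvO2) * 10 dL/L
VO2 = 5.917 * 6.7 * 10
VO2 = 396.4 mL/min


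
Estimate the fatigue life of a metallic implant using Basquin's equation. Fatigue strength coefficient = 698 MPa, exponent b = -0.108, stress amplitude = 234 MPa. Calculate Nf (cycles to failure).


sigma_a = sigma_f' * (2Nf)^b
2Nf = (sigma_a/sigma_f')^(1/b)
2Nf = (234/698)^(1/-0.108)
2Nf = 24820.515
Nf = 1.241e+04


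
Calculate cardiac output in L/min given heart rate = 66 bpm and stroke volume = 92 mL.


CO = HR * SV
CO = 66 * 92 / 1000
CO = 6.072 L/min


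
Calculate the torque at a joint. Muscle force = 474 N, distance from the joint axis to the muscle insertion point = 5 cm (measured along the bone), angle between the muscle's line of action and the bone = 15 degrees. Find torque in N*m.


Torque = F * d * sin(theta)   (moment arm = d*sin(theta))
d = 5 cm = 0.05 m
Torque = 474 * 0.05 * sin(15)
Torque = 6.134 N*m


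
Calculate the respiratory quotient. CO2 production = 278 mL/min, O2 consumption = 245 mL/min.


RQ = VCO2 / VO2
RQ = 278 / 245
RQ = 1.135


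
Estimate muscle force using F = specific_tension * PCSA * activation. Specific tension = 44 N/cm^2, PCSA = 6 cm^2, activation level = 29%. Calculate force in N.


F = sigma * PCSA * activation
F = 44 * 6 * 0.29
F = 76.56 N


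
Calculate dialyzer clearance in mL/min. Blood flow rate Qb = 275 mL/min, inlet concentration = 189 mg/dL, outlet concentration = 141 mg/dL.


K = Qb * (Cb_in - Cb_out) / Cb_in
K = 275 * (189 - 141) / 189
K = 69.84 mL/min


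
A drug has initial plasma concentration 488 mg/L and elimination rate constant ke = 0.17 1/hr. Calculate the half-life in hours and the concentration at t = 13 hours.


t_half = ln(2) / ke = 0.693147 / 0.17 = 4.077 hr
C(t) = C0 * exp(-ke*t) = 488 * exp(-0.17*13)
C(13) = 53.53 mg/L


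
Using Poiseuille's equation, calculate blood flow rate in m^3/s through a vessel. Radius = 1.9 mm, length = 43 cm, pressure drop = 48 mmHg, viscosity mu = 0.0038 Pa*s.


Q = pi*r^4*dP / (8*mu*L)
r = 0.0019 m, L = 0.43 m
dP = 48 mmHg = 6399.456 Pa
Q = 2.0043e-05 m^3/s


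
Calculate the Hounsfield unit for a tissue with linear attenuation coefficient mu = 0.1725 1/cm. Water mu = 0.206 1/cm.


HU = ((mu_tissue - mu_water) / mu_water) * 1000
HU = ((0.1725 - 0.206) / 0.206) * 1000
HU = -162.6


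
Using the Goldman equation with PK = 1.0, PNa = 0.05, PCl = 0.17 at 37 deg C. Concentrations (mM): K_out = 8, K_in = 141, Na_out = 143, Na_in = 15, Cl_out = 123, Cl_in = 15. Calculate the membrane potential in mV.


Vm = (RT/F)*ln((PK*Ko + PNa*Nao + PCl*Cli)/(PK*Ki + PNa*Nai + PCl*Clo))
Numer = 17.7, Denom = 162.66
Vm = -59.28 mV


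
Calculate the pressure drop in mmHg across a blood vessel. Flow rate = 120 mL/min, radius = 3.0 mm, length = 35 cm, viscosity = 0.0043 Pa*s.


dP = 8*mu*L*Q / (pi*r^4)
Q = 120 mL/min = 2e-06 m^3/s
dP = 94.6284 Pa = 94.6284 / 133.322 mmHg = 0.7098 mmHg


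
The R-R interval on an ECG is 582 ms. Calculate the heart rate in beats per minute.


HR = 60 / RR_interval(s)
RR = 582 ms = 0.582 s
HR = 60 / 0.582 = 103.1 bpm


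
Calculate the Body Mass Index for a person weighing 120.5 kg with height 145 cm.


BMI = weight / height^2
height = 145 cm = 1.45 m
BMI = 120.5 / 1.45^2
BMI = 57.31 kg/m^2


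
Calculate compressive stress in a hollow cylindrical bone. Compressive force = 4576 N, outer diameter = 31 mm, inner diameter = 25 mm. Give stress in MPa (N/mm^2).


A = pi*(r_o^2 - r_i^2)
r_o = 15.5 mm, r_i = 12.5 mm
A = 263.894 mm^2
sigma = F/A = 4576 / 263.894
sigma = 17.34 MPa


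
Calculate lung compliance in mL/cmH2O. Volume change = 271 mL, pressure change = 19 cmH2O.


C = dV / dP
C = 271 / 19
C = 14.26 mL/cmH2O


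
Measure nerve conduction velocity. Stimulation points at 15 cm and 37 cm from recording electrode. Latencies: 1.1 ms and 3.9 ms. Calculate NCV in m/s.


Distance = (37 - 15) / 100 = 0.22 m
dt = (3.9 - 1.1) / 1000 = 0.0028 s
NCV = dist / dt = 78.57 m/s


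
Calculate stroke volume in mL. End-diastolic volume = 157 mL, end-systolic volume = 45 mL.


SV = EDV - ESV
SV = 157 - 45
SV = 112 mL


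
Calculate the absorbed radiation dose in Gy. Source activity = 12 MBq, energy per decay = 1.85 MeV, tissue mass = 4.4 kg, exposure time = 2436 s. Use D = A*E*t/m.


A = 12 MBq = 1.2000e+07 Bq
E = 1.85 MeV = 2.9637e-13 J
D = A*E*t/m = 1.2000e+07*2.9637e-13*2436/4.4
D = 0.001969 Gy


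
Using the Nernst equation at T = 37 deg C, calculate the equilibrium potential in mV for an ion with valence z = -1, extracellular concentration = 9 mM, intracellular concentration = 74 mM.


E = (RT/(zF)) * ln(C_out/C_in)
T = 37 + 273.15 = 310.15 K
E = (8.314 * 310.15 / (-1 * 96485)) * ln(9/74)
E = 56.31 mV


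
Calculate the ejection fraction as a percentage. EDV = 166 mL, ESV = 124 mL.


SV = EDV - ESV = 166 - 124 = 42 mL
EF = SV/EDV * 100 = 42/166 * 100
EF = 25.3%


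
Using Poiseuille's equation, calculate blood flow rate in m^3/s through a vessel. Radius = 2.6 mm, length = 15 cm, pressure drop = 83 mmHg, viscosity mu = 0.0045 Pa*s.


Q = pi*r^4*dP / (8*mu*L)
r = 0.0026 m, L = 0.15 m
dP = 83 mmHg = 11065.726 Pa
Q = 2.9419e-04 m^3/s


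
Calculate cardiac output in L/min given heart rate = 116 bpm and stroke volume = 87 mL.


CO = HR * SV
CO = 116 * 87 / 1000
CO = 10.09 L/min


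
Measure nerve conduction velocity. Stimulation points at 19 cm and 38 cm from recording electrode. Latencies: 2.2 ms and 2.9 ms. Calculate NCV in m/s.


Distance = (38 - 19) / 100 = 0.19 m
dt = (2.9 - 2.2) / 1000 = 7.0000e-04 s
NCV = dist / dt = 271.4 m/s


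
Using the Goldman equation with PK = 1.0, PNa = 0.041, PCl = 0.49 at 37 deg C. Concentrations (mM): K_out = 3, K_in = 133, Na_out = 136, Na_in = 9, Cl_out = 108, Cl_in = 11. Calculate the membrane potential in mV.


Vm = (RT/F)*ln((PK*Ko + PNa*Nao + PCl*Cli)/(PK*Ki + PNa*Nai + PCl*Clo))
Numer = 13.966, Denom = 186.289
Vm = -69.24 mV


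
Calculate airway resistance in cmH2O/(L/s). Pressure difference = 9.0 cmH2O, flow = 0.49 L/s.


R = dP / flow
R = 9.0 / 0.49
R = 18.37 cmH2O/(L/s)


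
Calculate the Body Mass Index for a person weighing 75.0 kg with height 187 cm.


BMI = weight / height^2
height = 187 cm = 1.87 m
BMI = 75.0 / 1.87^2
BMI = 21.45 kg/m^2


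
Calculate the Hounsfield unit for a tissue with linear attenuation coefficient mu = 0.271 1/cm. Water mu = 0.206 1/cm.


HU = ((mu_tissue - mu_water) / mu_water) * 1000
HU = ((0.271 - 0.206) / 0.206) * 1000
HU = 315.5


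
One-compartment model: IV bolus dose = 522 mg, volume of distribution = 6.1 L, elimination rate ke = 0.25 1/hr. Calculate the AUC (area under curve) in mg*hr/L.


C0 = Dose/Vd = 522/6.1 = 85.5738 mg/L
AUC = C0/ke = 85.5738/0.25
AUC = 342.3 mg*hr/L


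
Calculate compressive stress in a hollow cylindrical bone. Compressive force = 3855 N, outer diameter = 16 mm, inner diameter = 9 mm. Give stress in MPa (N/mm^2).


A = pi*(r_o^2 - r_i^2)
r_o = 8 mm, r_i = 4.5 mm
A = 137.445 mm^2
sigma = F/A = 3855 / 137.445
sigma = 28.05 MPa


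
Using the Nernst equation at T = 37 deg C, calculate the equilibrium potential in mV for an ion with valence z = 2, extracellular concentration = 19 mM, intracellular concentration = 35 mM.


E = (RT/(zF)) * ln(C_out/C_in)
T = 37 + 273.15 = 310.15 K
E = (8.314 * 310.15 / (2 * 96485)) * ln(19/35)
E = -8.163 mV


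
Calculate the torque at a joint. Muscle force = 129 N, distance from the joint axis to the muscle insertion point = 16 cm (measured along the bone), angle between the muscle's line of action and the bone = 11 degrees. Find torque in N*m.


Torque = F * d * sin(theta)   (moment arm = d*sin(theta))
d = 16 cm = 0.16 m
Torque = 129 * 0.16 * sin(11)
Torque = 3.938 N*m


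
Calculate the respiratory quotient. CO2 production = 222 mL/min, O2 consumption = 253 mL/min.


RQ = VCO2 / VO2
RQ = 222 / 253
RQ = 0.8775


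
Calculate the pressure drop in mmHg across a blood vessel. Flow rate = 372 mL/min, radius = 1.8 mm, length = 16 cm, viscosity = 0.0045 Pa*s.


dP = 8*mu*L*Q / (pi*r^4)
Q = 372 mL/min = 6.2e-06 m^3/s
dP = 1082.86 Pa = 1082.86 / 133.322 mmHg = 8.122 mmHg


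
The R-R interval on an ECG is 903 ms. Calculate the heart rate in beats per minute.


HR = 60 / RR_interval(s)
RR = 903 ms = 0.903 s
HR = 60 / 0.903 = 66.45 bpm


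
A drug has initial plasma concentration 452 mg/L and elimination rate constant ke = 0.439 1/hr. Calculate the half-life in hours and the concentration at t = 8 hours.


t_half = ln(2) / ke = 0.693147 / 0.439 = 1.579 hr
C(t) = C0 * exp(-ke*t) = 452 * exp(-0.439*8)
C(8) = 13.49 mg/L


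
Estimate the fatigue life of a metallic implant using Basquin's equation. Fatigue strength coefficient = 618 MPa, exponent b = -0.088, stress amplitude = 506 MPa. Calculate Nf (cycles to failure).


sigma_a = sigma_f' * (2Nf)^b
2Nf = (sigma_a/sigma_f')^(1/b)
2Nf = (506/618)^(1/-0.088)
2Nf = 9.7005192
Nf = 4.85


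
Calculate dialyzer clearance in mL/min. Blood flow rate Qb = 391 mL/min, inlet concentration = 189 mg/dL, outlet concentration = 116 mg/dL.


K = Qb * (Cb_in - Cb_out) / Cb_in
K = 391 * (189 - 116) / 189
K = 151 mL/min


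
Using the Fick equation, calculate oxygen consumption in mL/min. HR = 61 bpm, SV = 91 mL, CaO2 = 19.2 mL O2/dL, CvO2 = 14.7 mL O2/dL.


CO = HR*SV = 61*91/1000 = 5.551 L/min
a-v O2 diff = 19.2 - 14.7 = 4.5 mL/dL
VO2 = CO * (CaO2-CvO2) * 10 dL/L
VO2 = 5.551 * 4.5 * 10
VO2 = 249.8 mL/min


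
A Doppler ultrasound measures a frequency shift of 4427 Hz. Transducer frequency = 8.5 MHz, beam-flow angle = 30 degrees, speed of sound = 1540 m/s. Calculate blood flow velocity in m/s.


v = fd * c / (2 * f0 * cos(theta))
v = 4427 * 1540 / (2 * 8.5000e+06 * cos(30))
v = 0.4631 m/s
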